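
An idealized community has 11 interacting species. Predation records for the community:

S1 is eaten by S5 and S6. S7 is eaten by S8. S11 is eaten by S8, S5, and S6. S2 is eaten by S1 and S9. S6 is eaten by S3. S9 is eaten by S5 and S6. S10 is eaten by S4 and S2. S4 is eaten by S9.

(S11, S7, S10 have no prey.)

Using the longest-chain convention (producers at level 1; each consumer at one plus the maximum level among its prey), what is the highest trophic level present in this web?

5

Producers (level 1): S11, S7, S10.
S10 → S2 → S9 → S6 → S3 gives S3 level 5.
No species has a prey at level 5, so no species reaches level 6.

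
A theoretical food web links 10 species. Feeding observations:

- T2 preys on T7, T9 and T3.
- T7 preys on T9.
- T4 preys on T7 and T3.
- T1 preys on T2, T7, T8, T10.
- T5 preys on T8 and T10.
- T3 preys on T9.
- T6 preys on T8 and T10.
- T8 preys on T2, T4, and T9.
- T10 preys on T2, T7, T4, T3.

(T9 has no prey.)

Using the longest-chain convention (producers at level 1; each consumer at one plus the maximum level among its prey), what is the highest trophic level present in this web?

5

Producers (level 1): T9.
T9 → T3 → T4 → T10 → T1 gives T1 level 5.
No species has a prey at level 5, so no species reaches level 6.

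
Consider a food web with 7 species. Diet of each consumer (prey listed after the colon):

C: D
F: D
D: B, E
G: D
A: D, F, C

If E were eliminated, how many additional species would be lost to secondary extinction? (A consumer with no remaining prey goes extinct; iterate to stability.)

0

Remove E.
Every predator of it retains at least one other prey: D still has B.
No consumer loses all prey, so no secondary extinctions occur.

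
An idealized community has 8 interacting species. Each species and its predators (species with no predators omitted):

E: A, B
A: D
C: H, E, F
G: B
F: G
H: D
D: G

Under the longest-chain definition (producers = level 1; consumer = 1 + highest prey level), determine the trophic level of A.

C is a producer → level 1.
E eats C → level 2.
A eats E → level 3.

Trophic level 3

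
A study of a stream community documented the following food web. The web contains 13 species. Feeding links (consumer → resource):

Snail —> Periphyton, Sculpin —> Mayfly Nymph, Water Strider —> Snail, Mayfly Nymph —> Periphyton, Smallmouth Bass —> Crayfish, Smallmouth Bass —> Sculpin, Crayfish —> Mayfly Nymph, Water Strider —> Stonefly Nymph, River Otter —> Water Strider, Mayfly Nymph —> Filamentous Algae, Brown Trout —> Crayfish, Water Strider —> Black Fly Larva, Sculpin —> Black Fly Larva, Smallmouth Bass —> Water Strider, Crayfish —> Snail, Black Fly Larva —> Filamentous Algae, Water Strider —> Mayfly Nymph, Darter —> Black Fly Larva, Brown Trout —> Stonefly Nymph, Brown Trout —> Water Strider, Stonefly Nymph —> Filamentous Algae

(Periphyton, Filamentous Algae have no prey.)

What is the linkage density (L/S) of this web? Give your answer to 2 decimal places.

There are L = 21 links among S = 13 species.
L/S = 21/13 = 1.6154 ≈ 1.62.

L/S = 1.62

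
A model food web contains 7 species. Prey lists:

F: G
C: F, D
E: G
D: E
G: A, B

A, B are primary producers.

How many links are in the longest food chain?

4 links

One longest chain: A → G → E → D → C.
It has 5 species and 4 links.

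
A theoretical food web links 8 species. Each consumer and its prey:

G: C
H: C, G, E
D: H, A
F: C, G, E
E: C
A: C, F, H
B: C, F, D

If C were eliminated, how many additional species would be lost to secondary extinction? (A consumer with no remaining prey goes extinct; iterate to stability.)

Remove C.
Round 1: G (all prey gone), E (all prey gone) → extinct.
Round 2: F (all prey gone), H (all prey gone) → extinct.
Round 3: A (all prey gone) → extinct.
Round 4: D (all prey gone) → extinct.
Round 5: B (all prey gone) → extinct.
No further losses. Total secondary extinctions: 7.

7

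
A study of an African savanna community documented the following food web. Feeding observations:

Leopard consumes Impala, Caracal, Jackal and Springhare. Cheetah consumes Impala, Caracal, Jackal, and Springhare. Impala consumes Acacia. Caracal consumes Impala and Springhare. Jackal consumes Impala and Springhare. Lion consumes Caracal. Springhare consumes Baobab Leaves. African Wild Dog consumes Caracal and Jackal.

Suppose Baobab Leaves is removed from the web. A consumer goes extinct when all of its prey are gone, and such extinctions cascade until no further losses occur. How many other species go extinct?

1

Remove Baobab Leaves.
Round 1: Springhare (all prey gone) → extinct.
No further losses. Total secondary extinctions: 1.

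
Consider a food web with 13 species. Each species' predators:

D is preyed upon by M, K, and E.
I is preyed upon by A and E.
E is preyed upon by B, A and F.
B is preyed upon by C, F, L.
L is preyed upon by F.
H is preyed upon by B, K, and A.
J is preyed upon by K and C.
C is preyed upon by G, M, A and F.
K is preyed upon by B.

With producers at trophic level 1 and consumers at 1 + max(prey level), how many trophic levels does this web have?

5

Producers (level 1): H, D, J, I.
D → E → B → C → G gives G level 5.
No species has a prey at level 5, so no species reaches level 6.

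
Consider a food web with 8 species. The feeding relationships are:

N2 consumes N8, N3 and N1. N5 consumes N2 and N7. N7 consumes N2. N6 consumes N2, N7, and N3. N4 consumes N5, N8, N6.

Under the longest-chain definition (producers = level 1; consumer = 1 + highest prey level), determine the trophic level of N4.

Trophic level 5

N3 is a producer → level 1.
N2 eats N3 (level 1); other prey at levels: N8 1, N1 1 → level 2.
N7 eats N2 → level 3.
N6 eats N7 (level 3); other prey at levels: N3 1, N2 2 → level 4.
N4 eats N6 (level 4); other prey at levels: N8 1, N5 4 → level 5.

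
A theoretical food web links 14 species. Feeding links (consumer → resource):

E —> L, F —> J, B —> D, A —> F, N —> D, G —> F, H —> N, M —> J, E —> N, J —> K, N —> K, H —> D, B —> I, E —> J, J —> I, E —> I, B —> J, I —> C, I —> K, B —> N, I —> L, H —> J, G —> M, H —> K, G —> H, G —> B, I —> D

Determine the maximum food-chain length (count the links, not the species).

4 links

One longest chain: K → I → J → B → G.
It has 5 species and 4 links.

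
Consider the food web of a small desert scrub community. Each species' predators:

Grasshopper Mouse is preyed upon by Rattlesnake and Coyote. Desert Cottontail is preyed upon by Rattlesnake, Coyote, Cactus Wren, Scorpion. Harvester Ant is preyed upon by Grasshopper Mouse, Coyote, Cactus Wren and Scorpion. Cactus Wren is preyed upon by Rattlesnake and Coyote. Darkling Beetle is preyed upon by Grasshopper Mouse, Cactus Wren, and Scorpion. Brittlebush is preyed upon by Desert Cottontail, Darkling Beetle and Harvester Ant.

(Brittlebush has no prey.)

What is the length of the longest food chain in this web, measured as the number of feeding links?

3 links

One longest chain: Brittlebush → Harvester Ant → Cactus Wren → Coyote.
It has 4 species and 3 links.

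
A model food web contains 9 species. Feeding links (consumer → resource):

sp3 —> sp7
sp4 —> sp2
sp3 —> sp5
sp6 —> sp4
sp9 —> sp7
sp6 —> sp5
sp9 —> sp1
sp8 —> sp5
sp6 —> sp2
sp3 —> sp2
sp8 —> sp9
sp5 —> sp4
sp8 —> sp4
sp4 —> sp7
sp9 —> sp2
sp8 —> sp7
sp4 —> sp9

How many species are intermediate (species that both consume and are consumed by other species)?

Intermediate species (has both prey and predators): sp9, sp4, sp5.
Count: 3.

3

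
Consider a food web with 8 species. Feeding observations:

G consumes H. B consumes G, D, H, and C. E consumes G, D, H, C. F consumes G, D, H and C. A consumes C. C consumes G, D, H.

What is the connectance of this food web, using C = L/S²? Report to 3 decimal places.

The web has S = 8 species and L = 17 feeding links.
C = L / S² = 17 / 64 = 0.2656 ≈ 0.266.

C = 0.266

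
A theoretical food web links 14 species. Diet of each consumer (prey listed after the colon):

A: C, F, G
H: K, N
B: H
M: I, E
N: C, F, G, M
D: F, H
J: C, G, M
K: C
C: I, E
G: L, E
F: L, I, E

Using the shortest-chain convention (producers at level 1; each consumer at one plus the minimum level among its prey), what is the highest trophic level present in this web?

Producers (level 1): L, I, E.
Following each consumer down to its lowest-level prey: I → C → K → H → B (levels 1 through 5).
All prey of B (H 4) are at level 4 or above, so B is at level 1 + 4 = 5.
Every consumer has at least one prey at level 4 or below, so none exceeds level 5.

5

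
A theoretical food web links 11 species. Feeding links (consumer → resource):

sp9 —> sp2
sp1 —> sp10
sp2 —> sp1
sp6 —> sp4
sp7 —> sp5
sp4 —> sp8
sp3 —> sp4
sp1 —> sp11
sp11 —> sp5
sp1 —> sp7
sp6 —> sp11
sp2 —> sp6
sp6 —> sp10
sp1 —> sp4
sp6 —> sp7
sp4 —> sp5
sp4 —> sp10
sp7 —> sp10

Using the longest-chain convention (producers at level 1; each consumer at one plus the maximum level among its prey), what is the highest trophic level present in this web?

Producers (level 1): sp5, sp10, sp8.
sp5 → sp4 → sp1 → sp2 → sp9 gives sp9 level 5.
No species has a prey at level 5, so no species reaches level 6.

5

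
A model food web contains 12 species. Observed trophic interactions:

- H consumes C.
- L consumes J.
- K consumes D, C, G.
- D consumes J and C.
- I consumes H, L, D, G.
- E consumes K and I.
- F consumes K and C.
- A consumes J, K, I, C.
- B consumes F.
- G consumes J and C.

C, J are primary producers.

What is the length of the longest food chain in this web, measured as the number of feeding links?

One longest chain: C → G → K → F → B.
It has 5 species and 4 links.

4 links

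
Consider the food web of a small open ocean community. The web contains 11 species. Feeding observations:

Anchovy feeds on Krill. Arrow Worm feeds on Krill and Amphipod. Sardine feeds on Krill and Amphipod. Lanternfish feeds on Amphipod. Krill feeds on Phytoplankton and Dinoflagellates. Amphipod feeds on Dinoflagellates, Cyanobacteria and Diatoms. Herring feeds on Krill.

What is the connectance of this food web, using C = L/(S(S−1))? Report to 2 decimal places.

The web has S = 11 species and L = 12 feeding links.
C = L / (S(S−1)) = 12 / 110 = 0.1091 ≈ 0.11.

C = 0.11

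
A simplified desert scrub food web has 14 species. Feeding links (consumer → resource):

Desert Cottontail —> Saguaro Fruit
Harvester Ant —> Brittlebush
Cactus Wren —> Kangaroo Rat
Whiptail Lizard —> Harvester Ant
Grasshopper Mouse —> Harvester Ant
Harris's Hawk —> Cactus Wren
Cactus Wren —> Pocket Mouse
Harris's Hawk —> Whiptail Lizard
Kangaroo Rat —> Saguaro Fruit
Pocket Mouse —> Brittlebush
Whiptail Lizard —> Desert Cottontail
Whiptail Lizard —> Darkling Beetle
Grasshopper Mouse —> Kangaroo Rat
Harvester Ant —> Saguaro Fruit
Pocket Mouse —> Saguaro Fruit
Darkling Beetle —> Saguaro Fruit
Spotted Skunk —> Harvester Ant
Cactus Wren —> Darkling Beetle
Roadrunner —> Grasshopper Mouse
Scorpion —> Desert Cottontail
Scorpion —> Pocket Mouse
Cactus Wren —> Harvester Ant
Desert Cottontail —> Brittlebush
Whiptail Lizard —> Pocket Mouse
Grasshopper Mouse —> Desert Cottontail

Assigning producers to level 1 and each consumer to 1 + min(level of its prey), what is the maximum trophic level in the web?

Producers (level 1): Saguaro Fruit, Brittlebush.
Following each consumer down to its lowest-level prey: Saguaro Fruit → Pocket Mouse → Whiptail Lizard → Harris's Hawk (levels 1 through 4).
All prey of Harris's Hawk (Whiptail Lizard 3, Cactus Wren 3) are at level 3 or above, so Harris's Hawk is at level 1 + 3 = 4.
Every consumer has at least one prey at level 3 or below, so none exceeds level 4.

4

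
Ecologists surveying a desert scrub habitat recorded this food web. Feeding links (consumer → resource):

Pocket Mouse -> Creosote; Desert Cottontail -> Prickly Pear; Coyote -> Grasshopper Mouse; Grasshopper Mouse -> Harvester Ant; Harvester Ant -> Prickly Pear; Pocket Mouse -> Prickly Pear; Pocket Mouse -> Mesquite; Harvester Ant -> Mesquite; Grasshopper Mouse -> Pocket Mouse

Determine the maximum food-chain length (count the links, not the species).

One longest chain: Prickly Pear → Pocket Mouse → Grasshopper Mouse → Coyote.
It has 4 species and 3 links.

3 links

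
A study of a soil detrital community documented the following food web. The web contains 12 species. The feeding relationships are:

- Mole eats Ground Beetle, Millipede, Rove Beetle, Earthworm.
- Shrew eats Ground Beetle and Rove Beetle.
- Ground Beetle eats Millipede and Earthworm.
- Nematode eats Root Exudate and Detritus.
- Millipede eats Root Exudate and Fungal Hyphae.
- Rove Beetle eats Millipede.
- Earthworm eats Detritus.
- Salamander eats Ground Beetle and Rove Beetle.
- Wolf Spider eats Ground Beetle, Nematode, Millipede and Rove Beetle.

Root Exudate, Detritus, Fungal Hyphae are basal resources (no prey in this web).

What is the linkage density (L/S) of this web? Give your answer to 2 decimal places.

There are L = 20 links among S = 12 species.
L/S = 20/12 = 1.6667 ≈ 1.67.

L/S = 1.67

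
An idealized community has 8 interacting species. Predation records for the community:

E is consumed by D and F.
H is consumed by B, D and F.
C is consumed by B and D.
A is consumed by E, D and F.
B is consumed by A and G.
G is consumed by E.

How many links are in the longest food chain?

4 links

One longest chain: C → B → A → E → F.
It has 5 species and 4 links.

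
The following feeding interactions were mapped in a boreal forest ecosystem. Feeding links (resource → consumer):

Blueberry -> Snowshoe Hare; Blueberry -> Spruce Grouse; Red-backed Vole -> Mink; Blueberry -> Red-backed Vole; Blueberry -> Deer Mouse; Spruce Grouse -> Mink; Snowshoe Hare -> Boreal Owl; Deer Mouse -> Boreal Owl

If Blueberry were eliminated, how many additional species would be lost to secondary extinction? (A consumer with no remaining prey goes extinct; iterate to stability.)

6

Remove Blueberry.
Round 1: Spruce Grouse (all prey gone), Snowshoe Hare (all prey gone), Red-backed Vole (all prey gone), Deer Mouse (all prey gone) → extinct.
Round 2: Mink (all prey gone), Boreal Owl (all prey gone) → extinct.
No further losses. Total secondary extinctions: 6.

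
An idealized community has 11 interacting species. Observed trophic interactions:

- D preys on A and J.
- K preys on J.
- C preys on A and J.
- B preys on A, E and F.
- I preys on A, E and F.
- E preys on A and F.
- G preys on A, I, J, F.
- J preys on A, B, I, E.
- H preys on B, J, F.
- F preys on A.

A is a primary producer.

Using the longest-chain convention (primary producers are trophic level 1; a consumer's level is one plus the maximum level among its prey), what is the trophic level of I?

A is a producer → level 1.
F eats A → level 2.
E eats F (level 2); other prey at levels: A 1 → level 3.
I eats E (level 3); other prey at levels: A 1, F 2 → level 4.

Trophic level 4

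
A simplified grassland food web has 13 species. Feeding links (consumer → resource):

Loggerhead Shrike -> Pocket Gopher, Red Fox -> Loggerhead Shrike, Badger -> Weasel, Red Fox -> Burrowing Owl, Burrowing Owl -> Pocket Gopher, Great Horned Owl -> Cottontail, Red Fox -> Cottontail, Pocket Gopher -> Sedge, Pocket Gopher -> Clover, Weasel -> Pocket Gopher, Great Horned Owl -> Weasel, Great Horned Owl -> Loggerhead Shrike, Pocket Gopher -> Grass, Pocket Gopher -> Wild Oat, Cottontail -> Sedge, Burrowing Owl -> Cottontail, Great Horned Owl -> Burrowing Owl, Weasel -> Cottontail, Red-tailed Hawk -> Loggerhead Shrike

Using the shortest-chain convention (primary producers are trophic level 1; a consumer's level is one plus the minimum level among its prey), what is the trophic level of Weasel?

Sedge is a producer → level 1.
Cottontail eats Sedge → level 2.
Weasel eats Cottontail → level 3.
No prey of Weasel is below level 2, so 3 is the minimum.

Trophic level 3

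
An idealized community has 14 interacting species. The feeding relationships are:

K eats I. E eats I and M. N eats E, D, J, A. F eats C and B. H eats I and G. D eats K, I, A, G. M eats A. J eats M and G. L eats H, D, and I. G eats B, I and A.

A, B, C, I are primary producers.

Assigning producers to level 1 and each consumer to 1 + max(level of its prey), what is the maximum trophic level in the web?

Producers (level 1): A, B, C, I.
A → G → H → L gives L level 4.
No species has a prey at level 4, so no species reaches level 5.

4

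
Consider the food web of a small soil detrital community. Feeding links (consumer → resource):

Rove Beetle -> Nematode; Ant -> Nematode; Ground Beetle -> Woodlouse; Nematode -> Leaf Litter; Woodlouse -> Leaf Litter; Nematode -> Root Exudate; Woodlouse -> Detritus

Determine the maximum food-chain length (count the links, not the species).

One longest chain: Root Exudate → Nematode → Rove Beetle.
It has 3 species and 2 links.

2 links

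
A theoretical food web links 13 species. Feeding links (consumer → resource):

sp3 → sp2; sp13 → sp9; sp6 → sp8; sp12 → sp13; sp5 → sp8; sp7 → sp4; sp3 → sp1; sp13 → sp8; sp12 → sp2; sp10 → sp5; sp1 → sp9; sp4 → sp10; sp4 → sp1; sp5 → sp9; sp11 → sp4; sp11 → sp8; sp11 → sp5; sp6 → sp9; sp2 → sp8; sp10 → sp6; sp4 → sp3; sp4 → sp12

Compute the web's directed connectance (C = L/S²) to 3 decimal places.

The web has S = 13 species and L = 22 feeding links.
C = L / S² = 22 / 169 = 0.1302 ≈ 0.130.

C = 0.130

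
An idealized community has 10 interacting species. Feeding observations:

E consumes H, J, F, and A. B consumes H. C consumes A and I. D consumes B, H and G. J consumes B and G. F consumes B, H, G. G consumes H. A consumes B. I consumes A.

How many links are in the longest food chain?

4 links

One longest chain: H → B → A → I → C.
It has 5 species and 4 links.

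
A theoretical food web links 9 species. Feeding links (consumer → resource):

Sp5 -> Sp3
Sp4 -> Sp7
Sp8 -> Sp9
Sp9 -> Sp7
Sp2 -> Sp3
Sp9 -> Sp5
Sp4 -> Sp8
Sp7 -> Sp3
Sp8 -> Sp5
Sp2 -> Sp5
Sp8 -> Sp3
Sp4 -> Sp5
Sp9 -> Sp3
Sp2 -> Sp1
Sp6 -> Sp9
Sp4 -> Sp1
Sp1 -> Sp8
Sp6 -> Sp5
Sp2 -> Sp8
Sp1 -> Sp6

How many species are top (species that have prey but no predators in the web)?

Top species (has prey, but nothing eats it): Sp2, Sp4.
Count: 2.

2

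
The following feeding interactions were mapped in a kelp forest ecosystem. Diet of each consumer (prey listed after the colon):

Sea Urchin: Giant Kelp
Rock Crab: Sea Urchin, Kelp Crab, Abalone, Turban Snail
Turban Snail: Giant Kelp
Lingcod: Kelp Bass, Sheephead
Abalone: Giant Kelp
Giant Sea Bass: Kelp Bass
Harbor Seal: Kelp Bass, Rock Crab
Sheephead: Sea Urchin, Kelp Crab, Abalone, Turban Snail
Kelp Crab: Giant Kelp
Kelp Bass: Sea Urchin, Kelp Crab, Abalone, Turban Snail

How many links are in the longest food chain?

One longest chain: Giant Kelp → Sea Urchin → Kelp Bass → Giant Sea Bass.
It has 4 species and 3 links.

3 links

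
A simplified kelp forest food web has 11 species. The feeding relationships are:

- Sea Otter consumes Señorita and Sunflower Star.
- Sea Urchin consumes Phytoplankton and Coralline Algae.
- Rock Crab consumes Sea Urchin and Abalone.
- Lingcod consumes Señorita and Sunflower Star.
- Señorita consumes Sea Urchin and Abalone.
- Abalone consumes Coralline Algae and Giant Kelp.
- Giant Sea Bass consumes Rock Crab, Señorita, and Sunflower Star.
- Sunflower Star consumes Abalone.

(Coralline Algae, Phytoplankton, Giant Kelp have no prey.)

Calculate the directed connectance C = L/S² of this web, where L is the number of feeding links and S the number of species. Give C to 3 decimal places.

The web has S = 11 species and L = 16 feeding links.
C = L / S² = 16 / 121 = 0.1322 ≈ 0.132.

C = 0.132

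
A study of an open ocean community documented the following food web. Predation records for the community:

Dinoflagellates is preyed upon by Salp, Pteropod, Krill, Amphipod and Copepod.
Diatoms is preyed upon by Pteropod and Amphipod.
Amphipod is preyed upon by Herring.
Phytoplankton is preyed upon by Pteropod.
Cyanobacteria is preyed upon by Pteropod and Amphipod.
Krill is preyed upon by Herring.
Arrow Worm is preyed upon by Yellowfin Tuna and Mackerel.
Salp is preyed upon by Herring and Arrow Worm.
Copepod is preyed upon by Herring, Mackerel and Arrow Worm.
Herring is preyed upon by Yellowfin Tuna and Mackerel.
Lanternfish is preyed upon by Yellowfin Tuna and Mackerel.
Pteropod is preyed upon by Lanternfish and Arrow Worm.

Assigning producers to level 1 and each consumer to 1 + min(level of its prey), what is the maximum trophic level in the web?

Producers (level 1): Diatoms, Phytoplankton, Cyanobacteria, Dinoflagellates.
Following each consumer down to its lowest-level prey: Diatoms → Pteropod → Arrow Worm → Yellowfin Tuna (levels 1 through 4).
All prey of Yellowfin Tuna (Arrow Worm 3, Herring 3, Lanternfish 3) are at level 3 or above, so Yellowfin Tuna is at level 1 + 3 = 4.
Every consumer has at least one prey at level 3 or below, so none exceeds level 4.

4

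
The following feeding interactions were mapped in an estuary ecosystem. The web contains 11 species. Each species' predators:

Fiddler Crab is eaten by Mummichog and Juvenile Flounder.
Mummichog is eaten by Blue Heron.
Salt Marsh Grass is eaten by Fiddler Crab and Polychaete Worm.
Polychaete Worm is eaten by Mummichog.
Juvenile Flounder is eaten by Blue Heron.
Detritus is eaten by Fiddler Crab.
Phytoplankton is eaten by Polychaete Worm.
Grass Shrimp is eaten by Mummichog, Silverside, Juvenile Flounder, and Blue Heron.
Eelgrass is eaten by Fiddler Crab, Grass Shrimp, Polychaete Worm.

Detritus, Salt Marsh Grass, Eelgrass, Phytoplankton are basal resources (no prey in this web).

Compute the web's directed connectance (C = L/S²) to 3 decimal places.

C = 0.132

The web has S = 11 species and L = 16 feeding links.
C = L / S² = 16 / 121 = 0.1322 ≈ 0.132.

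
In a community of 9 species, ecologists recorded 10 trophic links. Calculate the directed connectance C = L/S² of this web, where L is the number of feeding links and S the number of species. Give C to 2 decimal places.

C = 0.12

The web has S = 9 species and L = 10 feeding links.
C = L / S² = 10 / 81 = 0.1235 ≈ 0.12.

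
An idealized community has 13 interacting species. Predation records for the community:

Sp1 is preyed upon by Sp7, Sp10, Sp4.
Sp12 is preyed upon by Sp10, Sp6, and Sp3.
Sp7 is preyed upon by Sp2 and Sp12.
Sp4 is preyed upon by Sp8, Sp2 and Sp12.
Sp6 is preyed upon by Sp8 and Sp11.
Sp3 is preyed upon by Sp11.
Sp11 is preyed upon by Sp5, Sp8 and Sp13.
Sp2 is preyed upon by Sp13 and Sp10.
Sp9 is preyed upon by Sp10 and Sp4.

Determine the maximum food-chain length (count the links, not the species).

5 links

One longest chain: Sp1 → Sp4 → Sp12 → Sp3 → Sp11 → Sp5.
It has 6 species and 5 links.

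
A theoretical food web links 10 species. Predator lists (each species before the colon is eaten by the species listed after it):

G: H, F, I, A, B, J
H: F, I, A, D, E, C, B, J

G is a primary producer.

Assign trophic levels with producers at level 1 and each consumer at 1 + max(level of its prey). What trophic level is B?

Trophic level 3

G is a producer → level 1.
H eats G → level 2.
B eats H (level 2); other prey at levels: G 1 → level 3.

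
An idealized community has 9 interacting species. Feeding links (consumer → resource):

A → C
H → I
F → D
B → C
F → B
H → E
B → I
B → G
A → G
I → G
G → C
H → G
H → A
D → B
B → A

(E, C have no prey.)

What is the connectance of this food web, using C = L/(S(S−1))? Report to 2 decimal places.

C = 0.21

The web has S = 9 species and L = 15 feeding links.
C = L / (S(S−1)) = 15 / 72 = 0.2083 ≈ 0.21.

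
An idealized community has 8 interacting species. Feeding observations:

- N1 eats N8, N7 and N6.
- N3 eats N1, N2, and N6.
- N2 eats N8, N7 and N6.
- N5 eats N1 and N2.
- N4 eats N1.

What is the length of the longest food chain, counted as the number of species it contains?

3 species

One longest chain: N8 → N1 → N4.
It has 3 species and 2 links.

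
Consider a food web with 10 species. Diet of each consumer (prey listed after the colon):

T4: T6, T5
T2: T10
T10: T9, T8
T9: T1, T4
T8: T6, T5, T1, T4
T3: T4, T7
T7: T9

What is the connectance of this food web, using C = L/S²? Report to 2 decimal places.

The web has S = 10 species and L = 14 feeding links.
C = L / S² = 14 / 100 = 0.1400 ≈ 0.14.

C = 0.14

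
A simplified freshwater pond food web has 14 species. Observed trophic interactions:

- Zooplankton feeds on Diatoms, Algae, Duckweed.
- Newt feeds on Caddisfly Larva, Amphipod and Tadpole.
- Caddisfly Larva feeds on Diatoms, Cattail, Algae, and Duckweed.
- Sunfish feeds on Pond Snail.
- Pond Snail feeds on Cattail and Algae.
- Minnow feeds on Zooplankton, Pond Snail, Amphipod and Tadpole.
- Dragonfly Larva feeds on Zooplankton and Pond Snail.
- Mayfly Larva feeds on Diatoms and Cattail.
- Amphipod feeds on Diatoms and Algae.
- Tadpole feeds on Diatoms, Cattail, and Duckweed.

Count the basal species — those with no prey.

Basal species (no prey listed): Duckweed, Algae, Diatoms, Cattail.
Count: 4.

4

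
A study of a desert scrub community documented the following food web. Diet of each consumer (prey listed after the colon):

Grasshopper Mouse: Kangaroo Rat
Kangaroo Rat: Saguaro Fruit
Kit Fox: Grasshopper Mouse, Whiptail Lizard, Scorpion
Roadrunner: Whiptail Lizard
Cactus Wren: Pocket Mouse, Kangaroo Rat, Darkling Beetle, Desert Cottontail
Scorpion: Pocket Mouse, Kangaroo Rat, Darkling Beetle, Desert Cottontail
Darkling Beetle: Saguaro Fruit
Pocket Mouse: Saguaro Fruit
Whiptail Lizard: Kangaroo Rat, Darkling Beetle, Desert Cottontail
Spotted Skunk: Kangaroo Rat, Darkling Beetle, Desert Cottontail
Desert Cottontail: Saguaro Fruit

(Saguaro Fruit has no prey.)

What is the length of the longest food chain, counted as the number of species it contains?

One longest chain: Saguaro Fruit → Kangaroo Rat → Whiptail Lizard → Roadrunner.
It has 4 species and 3 links.

4 species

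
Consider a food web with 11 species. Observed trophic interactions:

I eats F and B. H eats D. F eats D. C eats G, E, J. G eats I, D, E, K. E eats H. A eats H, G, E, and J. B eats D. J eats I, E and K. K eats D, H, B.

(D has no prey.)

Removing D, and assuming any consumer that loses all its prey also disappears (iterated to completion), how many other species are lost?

Remove D.
Round 1: H (all prey gone), F (all prey gone), B (all prey gone) → extinct.
Round 2: K (all prey gone), E (all prey gone), I (all prey gone) → extinct.
Round 3: G (all prey gone), J (all prey gone) → extinct.
Round 4: A (all prey gone), C (all prey gone) → extinct.
No further losses. Total secondary extinctions: 10.

10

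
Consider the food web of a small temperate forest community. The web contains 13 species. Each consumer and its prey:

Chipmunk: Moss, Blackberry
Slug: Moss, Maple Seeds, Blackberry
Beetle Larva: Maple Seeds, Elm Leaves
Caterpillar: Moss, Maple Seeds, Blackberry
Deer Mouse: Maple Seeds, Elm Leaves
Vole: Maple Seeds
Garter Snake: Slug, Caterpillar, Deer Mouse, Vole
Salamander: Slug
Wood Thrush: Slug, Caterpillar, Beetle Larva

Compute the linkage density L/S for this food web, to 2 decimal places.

There are L = 21 links among S = 13 species.
L/S = 21/13 = 1.6154 ≈ 1.62.

L/S = 1.62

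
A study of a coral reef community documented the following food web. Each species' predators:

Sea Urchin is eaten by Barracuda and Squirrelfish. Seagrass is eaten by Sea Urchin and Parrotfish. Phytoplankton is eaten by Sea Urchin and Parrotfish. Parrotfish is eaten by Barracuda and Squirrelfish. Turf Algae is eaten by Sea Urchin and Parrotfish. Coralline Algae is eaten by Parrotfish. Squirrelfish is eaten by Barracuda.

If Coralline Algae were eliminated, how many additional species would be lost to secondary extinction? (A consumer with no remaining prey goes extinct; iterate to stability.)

Remove Coralline Algae.
Every predator of it retains at least one other prey: Parrotfish still has Phytoplankton, Turf Algae, Seagrass.
No consumer loses all prey, so no secondary extinctions occur.

0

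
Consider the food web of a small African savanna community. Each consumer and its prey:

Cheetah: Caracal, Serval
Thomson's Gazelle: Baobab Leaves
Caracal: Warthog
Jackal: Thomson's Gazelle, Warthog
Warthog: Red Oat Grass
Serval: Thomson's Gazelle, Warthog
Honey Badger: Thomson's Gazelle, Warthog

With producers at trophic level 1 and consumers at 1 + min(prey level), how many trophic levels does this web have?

Producers (level 1): Red Oat Grass, Baobab Leaves.
Following each consumer down to its lowest-level prey: Red Oat Grass → Warthog → Caracal → Cheetah (levels 1 through 4).
All prey of Cheetah (Caracal 3, Serval 3) are at level 3 or above, so Cheetah is at level 1 + 3 = 4.
Every consumer has at least one prey at level 3 or below, so none exceeds level 4.

4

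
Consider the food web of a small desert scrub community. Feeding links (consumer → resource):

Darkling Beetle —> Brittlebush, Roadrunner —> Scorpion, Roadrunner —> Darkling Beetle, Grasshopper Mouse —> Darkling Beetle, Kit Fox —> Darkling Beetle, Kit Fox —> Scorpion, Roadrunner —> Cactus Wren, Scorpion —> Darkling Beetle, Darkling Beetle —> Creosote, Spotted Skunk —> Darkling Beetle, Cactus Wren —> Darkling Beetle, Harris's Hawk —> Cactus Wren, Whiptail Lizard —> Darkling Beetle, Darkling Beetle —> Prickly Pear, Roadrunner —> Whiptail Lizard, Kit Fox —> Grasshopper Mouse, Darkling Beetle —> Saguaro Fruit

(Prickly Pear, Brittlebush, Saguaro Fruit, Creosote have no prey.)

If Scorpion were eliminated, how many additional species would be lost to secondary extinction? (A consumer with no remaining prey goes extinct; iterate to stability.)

Remove Scorpion.
Every predator of it retains at least one other prey: Kit Fox still has Darkling Beetle, Grasshopper Mouse; Roadrunner still has Darkling Beetle, Cactus Wren, Whiptail Lizard.
No consumer loses all prey, so no secondary extinctions occur.

0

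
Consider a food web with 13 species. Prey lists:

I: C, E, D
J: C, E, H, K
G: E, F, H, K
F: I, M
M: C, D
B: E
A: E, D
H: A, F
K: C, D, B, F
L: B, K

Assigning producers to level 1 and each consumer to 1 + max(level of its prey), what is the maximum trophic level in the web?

Producers (level 1): C, E, D.
C → I → F → K → L gives L level 5.
No species has a prey at level 5, so no species reaches level 6.

5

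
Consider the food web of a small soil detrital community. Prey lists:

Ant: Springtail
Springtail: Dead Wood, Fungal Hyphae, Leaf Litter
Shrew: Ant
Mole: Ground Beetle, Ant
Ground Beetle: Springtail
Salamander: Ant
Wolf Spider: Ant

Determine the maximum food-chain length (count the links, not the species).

One longest chain: Dead Wood → Springtail → Ant → Wolf Spider.
It has 4 species and 3 links.

3 links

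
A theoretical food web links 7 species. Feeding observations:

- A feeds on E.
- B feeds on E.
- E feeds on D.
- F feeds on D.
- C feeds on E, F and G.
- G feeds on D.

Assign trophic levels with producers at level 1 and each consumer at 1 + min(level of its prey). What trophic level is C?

Trophic level 3

D is a producer → level 1.
E eats D → level 2.
C eats E → level 3.
No prey of C is below level 2, so 3 is the minimum.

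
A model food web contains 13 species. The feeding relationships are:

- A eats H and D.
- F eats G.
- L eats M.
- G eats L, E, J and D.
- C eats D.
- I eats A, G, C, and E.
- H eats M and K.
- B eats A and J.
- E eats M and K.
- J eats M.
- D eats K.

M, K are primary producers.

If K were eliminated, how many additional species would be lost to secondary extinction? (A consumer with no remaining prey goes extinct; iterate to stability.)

2

Remove K.
Round 1: D (all prey gone) → extinct.
Round 2: C (all prey gone) → extinct.
No further losses. Total secondary extinctions: 2.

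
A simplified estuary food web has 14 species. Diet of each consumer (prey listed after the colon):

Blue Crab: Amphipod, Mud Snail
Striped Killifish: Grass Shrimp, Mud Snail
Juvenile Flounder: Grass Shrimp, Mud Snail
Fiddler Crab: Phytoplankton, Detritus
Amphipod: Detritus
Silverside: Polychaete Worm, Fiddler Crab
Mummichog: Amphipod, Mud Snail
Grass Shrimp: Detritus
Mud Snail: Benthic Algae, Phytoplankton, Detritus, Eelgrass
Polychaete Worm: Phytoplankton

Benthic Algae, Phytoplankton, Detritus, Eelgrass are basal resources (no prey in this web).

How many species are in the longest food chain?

3 species

One longest chain: Detritus → Grass Shrimp → Juvenile Flounder.
It has 3 species and 2 links.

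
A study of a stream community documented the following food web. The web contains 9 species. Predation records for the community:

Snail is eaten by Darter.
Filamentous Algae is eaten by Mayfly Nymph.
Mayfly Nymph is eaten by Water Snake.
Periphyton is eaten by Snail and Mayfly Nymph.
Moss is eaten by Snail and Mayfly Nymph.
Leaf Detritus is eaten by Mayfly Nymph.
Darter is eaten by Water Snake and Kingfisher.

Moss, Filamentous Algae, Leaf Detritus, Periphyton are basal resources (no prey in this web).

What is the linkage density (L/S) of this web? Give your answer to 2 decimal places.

There are L = 10 links among S = 9 species.
L/S = 10/9 = 1.1111 ≈ 1.11.

L/S = 1.11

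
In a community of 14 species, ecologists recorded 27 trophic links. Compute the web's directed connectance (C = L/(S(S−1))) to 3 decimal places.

C = 0.148

The web has S = 14 species and L = 27 feeding links.
C = L / (S(S−1)) = 27 / 182 = 0.1484 ≈ 0.148.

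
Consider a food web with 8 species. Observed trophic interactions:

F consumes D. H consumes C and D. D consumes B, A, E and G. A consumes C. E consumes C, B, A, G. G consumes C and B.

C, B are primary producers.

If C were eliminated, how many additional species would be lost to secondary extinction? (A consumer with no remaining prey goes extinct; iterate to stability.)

Remove C.
Round 1: A (all prey gone) → extinct.
No further losses. Total secondary extinctions: 1.

1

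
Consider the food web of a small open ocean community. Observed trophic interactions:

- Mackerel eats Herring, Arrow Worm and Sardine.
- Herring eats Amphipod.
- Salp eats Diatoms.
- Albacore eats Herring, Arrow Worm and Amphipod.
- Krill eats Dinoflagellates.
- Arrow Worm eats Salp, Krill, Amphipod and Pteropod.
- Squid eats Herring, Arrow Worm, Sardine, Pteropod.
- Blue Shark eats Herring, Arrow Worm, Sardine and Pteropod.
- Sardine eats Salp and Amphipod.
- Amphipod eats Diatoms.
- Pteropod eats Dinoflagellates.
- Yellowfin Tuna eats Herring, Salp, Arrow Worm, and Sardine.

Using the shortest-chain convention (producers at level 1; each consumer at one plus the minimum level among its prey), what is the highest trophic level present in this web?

Producers (level 1): Diatoms, Dinoflagellates.
Following each consumer down to its lowest-level prey: Dinoflagellates → Krill → Arrow Worm → Mackerel (levels 1 through 4).
All prey of Mackerel (Arrow Worm 3, Herring 3, Sardine 3) are at level 3 or above, so Mackerel is at level 1 + 3 = 4.
Every consumer has at least one prey at level 3 or below, so none exceeds level 4.

4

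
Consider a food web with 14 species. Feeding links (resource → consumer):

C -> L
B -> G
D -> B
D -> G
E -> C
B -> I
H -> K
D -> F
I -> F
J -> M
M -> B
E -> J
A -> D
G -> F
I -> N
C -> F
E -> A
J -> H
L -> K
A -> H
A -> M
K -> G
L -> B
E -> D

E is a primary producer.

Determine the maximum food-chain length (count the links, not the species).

One longest chain: E → C → L → B → I → F.
It has 6 species and 5 links.

5 links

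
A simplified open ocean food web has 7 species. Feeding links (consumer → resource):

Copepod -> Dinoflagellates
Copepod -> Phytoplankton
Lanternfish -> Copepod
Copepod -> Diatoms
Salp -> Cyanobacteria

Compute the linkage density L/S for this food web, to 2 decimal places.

There are L = 5 links among S = 7 species.
L/S = 5/7 = 0.7143 ≈ 0.71.

L/S = 0.71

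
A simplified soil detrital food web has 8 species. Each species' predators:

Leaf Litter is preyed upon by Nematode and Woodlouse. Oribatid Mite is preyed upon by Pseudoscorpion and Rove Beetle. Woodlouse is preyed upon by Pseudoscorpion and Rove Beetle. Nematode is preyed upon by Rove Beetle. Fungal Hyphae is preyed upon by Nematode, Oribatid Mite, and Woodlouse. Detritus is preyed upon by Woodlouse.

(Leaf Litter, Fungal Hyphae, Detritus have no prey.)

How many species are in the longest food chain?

One longest chain: Leaf Litter → Woodlouse → Rove Beetle.
It has 3 species and 2 links.

3 species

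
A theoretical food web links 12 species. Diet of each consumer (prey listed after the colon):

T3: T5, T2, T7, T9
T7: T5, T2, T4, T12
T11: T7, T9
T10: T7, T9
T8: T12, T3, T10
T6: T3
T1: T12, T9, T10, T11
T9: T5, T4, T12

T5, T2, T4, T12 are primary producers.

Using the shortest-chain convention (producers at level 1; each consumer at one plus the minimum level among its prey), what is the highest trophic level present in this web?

3

Producers (level 1): T5, T2, T4, T12.
Following each consumer down to its lowest-level prey: T5 → T3 → T6 (levels 1 through 3).
All prey of T6 (T3 2) are at level 2 or above, so T6 is at level 1 + 2 = 3.
Every consumer has at least one prey at level 2 or below, so none exceeds level 3.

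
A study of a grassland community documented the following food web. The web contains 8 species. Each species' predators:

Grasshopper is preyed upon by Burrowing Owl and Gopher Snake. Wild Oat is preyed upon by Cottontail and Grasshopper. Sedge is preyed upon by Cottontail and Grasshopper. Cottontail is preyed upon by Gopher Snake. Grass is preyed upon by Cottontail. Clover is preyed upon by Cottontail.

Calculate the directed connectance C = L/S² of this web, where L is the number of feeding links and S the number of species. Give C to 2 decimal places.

C = 0.14

The web has S = 8 species and L = 9 feeding links.
C = L / S² = 9 / 64 = 0.1406 ≈ 0.14.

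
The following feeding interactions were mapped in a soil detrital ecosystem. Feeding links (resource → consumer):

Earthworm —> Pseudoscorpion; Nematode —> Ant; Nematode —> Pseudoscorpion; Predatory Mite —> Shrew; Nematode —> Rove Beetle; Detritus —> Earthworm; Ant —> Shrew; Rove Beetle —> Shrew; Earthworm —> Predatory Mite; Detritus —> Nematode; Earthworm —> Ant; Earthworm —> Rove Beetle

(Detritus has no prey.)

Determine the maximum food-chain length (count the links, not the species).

3 links

One longest chain: Detritus → Earthworm → Rove Beetle → Shrew.
It has 4 species and 3 links.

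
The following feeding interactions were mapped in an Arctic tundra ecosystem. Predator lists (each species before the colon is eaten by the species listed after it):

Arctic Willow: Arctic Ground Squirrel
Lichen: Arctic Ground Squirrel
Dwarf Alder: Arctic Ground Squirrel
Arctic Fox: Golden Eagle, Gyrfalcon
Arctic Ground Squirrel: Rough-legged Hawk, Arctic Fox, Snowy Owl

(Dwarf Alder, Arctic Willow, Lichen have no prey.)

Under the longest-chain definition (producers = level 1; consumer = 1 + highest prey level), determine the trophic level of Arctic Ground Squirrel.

Dwarf Alder is a producer → level 1.
Arctic Ground Squirrel eats Dwarf Alder (level 1); other prey at levels: Arctic Willow 1, Lichen 1 → level 2.

Trophic level 2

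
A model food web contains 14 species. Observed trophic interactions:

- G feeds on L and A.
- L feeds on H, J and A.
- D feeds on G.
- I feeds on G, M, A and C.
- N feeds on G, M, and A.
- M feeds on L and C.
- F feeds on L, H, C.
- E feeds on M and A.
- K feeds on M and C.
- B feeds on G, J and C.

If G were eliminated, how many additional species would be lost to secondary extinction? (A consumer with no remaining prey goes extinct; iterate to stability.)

Remove G.
Round 1: D (all prey gone) → extinct.
No further losses. Total secondary extinctions: 1.

1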